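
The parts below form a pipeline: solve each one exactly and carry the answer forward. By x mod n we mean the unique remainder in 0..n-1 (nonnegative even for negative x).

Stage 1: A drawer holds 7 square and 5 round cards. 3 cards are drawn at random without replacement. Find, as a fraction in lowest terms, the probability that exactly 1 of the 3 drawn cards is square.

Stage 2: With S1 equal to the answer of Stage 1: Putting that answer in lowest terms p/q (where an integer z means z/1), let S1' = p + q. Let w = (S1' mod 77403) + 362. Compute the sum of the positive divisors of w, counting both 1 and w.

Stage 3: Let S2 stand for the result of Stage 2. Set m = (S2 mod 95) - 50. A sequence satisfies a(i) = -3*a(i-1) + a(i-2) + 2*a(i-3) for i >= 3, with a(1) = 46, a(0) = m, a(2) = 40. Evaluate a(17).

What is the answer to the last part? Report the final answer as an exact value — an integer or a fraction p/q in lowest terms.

-868407672

Stage 1: total draws C(12,3) = 220; favorable C(7,1)*C(5,2) = 70; P = 7/22; answer 7/22
Stage 2: S1 = 7/22; threaded value p + q = 29; w = 391; 391 = 17 * 23; sigma = (1 + 17) * (1 + 23) = 18 * 24 = 432; answer 432
Stage 3: S2 = 432; m = 2; a(3) = -3*(40) + 1*(46) + 2*(2) = -70; iterating: a(3)=-70, a(4)=342, a(5)=-1016, a(6)=3250, a(7)=-10082, a(8)=31464, a(9)=-97974, a(10)=305222, a(11)=-950712, a(12)=2961410, a(13)=-9224498, a(14)=28733480, a(15)=-89502118, a(16)=278790838, a(17)=-868407672; answer -868407672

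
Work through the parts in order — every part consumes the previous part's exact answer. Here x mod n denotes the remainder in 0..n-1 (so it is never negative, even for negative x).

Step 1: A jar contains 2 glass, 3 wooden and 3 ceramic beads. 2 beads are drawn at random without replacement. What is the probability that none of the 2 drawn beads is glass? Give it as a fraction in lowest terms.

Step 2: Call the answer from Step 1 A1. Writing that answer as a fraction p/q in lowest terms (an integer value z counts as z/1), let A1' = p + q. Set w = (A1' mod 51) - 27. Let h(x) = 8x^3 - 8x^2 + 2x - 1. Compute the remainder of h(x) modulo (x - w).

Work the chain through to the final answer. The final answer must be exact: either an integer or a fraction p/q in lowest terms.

30751

Step 1: total draws C(8,2) = 28; favorable C(6,2) = 15; P = 15/28; answer 15/28
Step 2: A1 = 15/28; threaded value p + q = 43; w = 16; remainder = value at the root: 8*(16)^3 - 8*(16)^2 + 2*(16)^1 - 1 = (32768) + (-2048) + (32) + (-1) = 30751; answer 30751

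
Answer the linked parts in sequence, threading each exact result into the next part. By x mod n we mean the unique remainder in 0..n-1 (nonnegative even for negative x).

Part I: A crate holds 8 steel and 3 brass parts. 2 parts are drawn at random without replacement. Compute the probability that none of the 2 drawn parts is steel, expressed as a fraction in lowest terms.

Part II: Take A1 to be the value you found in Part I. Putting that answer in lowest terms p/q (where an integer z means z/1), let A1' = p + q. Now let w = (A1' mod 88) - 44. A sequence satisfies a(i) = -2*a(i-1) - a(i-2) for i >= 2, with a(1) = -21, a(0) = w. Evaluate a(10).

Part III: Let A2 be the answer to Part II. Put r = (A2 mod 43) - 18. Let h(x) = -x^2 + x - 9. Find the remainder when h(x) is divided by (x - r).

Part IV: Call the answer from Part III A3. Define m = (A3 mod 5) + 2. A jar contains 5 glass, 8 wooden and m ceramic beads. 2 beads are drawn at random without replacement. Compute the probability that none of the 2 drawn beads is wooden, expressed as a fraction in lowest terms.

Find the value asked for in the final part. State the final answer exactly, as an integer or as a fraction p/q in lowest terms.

1/5

Part I: total draws C(11,2) = 55; favorable C(3,2) = 3; P = 3/55; answer 3/55
Part II: A1 = 3/55; threaded value p + q = 58; w = 14; a(2) = -2*(-21) - 1*(14) = 28; iterating: a(2)=28, a(3)=-35, a(4)=42, a(5)=-49, a(6)=56, a(7)=-63, a(8)=70, a(9)=-77, a(10)=84; answer 84
Part III: A2 = 84; r = 23; remainder = value at the root: -1*(23)^2 + 1*(23)^1 - 9 = (-529) + (23) + (-9) = -515; answer -515
Part IV: A3 = -515; m = 2; total draws C(15,2) = 105; favorable C(7,2) = 21; P = 1/5; answer 1/5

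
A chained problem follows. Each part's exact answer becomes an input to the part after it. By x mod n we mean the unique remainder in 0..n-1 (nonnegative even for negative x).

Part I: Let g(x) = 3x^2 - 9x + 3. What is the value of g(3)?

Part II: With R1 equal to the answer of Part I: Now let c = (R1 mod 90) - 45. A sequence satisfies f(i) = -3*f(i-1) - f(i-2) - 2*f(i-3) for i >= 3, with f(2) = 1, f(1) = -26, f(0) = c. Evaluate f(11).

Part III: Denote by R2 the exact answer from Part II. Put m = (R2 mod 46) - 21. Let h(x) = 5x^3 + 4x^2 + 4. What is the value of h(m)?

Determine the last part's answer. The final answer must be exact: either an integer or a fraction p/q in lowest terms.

Part I: 3*(3)^2 - 9*(3)^1 + 3 = (27) + (-27) + (3) = 3; answer 3
Part II: R1 = 3; c = -42; f(3) = -3*(1) - 1*(-26) - 2*(-42) = 107; iterating: f(3)=107, f(4)=-270, f(5)=701, f(6)=-2047, f(7)=5980, f(8)=-17295, f(9)=49999, f(10)=-144662, f(11)=418577; answer 418577
Part III: R2 = 418577; m = 2; 5*(2)^3 + 4*(2)^2 + 4 = (40) + (16) + (4) = 60; answer 60

60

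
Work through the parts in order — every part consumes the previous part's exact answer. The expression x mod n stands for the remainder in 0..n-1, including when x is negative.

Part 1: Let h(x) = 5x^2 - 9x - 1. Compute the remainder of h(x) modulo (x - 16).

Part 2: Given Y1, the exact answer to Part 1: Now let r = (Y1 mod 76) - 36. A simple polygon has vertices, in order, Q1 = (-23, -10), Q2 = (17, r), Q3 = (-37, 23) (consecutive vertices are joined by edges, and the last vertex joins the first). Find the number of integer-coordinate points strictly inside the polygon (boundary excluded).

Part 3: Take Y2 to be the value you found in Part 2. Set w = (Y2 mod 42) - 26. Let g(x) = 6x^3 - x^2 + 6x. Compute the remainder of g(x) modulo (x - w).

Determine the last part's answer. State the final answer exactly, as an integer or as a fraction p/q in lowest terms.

Part 1: remainder = value at the root: 5*(16)^2 - 9*(16)^1 - 1 = (1280) + (-144) + (-1) = 1135; answer 1135
Part 2: Y1 = 1135; r = 35; cross terms: (-23*35 - 17*-10)=-635, (17*23 - -37*35)=1686, (-37*-10 - -23*23)=899; twice the area = |1950| = 1950; area = 975; boundary points = 5 + 6 + 1 = 12; strictly interior points = area - boundary/2 + 1 = 970; answer 970
Part 3: Y2 = 970; w = -22; remainder = value at the root: 6*(-22)^3 - 1*(-22)^2 + 6*(-22)^1 = (-63888) + (-484) + (-132) = -64504; answer -64504

-64504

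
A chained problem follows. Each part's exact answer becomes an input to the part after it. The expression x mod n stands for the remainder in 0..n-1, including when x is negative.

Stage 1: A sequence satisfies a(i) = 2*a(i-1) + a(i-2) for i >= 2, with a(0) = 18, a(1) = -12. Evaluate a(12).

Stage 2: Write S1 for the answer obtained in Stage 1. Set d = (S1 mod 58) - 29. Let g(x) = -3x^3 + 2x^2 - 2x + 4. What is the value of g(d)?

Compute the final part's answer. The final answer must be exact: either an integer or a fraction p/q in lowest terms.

37609

Stage 1: a(2) = 2*(-12) + 1*(18) = -6; iterating: a(2)=-6, a(3)=-24, a(4)=-54, a(5)=-132, a(6)=-318, a(7)=-768, a(8)=-1854, a(9)=-4476, a(10)=-10806, a(11)=-26088, a(12)=-62982; answer -62982
Stage 2: S1 = -62982; d = -23; -3*(-23)^3 + 2*(-23)^2 - 2*(-23)^1 + 4 = (36501) + (1058) + (46) + (4) = 37609; answer 37609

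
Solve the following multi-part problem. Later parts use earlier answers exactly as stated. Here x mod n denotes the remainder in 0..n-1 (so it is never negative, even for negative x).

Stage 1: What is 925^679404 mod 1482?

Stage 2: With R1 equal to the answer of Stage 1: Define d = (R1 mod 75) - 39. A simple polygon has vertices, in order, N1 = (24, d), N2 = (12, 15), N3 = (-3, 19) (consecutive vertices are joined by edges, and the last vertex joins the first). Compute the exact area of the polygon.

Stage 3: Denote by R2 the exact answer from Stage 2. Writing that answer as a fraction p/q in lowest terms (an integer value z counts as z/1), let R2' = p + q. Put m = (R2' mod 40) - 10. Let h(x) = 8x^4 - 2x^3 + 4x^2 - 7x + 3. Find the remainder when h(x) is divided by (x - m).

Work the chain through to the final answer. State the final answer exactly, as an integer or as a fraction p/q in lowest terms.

659382

Stage 1: squarings mod 1482: 925^1=925, 925^2=511, 925^4=289, 925^8=529, 925^16=1225, 925^32=841, 925^64=367, 925^128=1309, 925^256=289, 925^512=529, 925^1024=1225, 925^2048=841, 925^4096=367, 925^8192=1309, 925^16384=289, 925^32768=529, 925^65536=1225, 925^131072=841, 925^262144=367, 925^524288=1309; 925^679404 = 925^4 * 925^8 * 925^32 * 925^64 * 925^128 * 925^256 * 925^1024 * 925^2048 * 925^4096 * 925^16384 * 925^131072 * 925^524288 = 235 (mod 1482); answer 235
Stage 2: R1 = 235; d = -29; cross terms: (24*15 - 12*-29)=708, (12*19 - -3*15)=273, (-3*-29 - 24*19)=-369; twice the area = |612| = 612; area = 306; answer 306
Stage 3: R2 = 306; threaded value p + q = 307; m = 17; remainder = value at the root: 8*(17)^4 - 2*(17)^3 + 4*(17)^2 - 7*(17)^1 + 3 = (668168) + (-9826) + (1156) + (-119) + (3) = 659382; answer 659382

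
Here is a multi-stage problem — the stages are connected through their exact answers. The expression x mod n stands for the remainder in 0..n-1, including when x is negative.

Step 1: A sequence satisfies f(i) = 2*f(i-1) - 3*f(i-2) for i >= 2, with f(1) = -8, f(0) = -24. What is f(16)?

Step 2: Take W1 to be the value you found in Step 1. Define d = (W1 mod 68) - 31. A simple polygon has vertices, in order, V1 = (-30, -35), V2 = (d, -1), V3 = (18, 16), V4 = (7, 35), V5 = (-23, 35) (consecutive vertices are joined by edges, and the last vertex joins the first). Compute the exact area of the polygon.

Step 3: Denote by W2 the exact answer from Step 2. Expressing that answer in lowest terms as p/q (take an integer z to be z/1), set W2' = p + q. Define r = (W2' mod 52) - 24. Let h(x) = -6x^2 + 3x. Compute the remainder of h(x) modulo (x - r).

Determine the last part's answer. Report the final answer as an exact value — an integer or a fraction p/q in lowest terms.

Step 1: f(2) = 2*(-8) - 3*(-24) = 56; iterating: f(2)=56, f(3)=136, f(4)=104, f(5)=-200, f(6)=-712, f(7)=-824, f(8)=488, f(9)=3448, f(10)=5432, f(11)=520, f(12)=-15256, f(13)=-32072, f(14)=-18376, f(15)=59464, f(16)=174056; answer 174056
Step 2: W1 = 174056; d = 13; cross terms: (-30*-1 - 13*-35)=485, (13*16 - 18*-1)=226, (18*35 - 7*16)=518, (7*35 - -23*35)=1050, (-23*-35 - -30*35)=1855; twice the area = |4134| = 4134; area = 2067; answer 2067
Step 3: W2 = 2067; threaded value p + q = 2068; r = 16; remainder = value at the root: -6*(16)^2 + 3*(16)^1 = (-1536) + (48) = -1488; answer -1488

-1488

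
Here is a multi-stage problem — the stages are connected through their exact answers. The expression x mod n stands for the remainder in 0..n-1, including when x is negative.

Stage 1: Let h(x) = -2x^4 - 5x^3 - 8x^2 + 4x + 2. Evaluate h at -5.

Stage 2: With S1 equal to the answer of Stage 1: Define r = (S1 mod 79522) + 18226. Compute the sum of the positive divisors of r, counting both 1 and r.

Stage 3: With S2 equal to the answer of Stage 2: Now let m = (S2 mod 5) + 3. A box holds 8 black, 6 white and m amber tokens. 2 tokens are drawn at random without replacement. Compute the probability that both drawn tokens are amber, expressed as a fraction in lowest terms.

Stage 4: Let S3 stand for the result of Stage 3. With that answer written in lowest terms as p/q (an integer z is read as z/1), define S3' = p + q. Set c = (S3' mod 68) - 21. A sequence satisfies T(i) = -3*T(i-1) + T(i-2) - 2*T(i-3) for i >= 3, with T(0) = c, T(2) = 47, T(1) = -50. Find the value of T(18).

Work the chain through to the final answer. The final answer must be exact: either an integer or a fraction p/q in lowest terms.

Stage 1: -2*(-5)^4 - 5*(-5)^3 - 8*(-5)^2 + 4*(-5)^1 + 2 = (-1250) + (625) + (-200) + (-20) + (2) = -843; answer -843
Stage 2: S1 = -843; r = 96905; 96905 = 5 * 19381; sigma = (1 + 5) * (1 + 19381) = 6 * 19382 = 116292; answer 116292
Stage 3: S2 = 116292; m = 5; total draws C(19,2) = 171; favorable C(5,2) = 10; P = 10/171; answer 10/171
Stage 4: S3 = 10/171; threaded value p + q = 181; c = 24; T(3) = -3*(47) + 1*(-50) - 2*(24) = -239; iterating: T(3)=-239, T(4)=864, T(5)=-2925, T(6)=10117, T(7)=-35004, T(8)=120979, T(9)=-418175, T(10)=1445512, T(11)=-4996669, T(12)=17271869, T(13)=-59703300, T(14)=206375107, T(15)=-713372359, T(16)=2465898784, T(17)=-8523818925, T(18)=29464100277; answer 29464100277

29464100277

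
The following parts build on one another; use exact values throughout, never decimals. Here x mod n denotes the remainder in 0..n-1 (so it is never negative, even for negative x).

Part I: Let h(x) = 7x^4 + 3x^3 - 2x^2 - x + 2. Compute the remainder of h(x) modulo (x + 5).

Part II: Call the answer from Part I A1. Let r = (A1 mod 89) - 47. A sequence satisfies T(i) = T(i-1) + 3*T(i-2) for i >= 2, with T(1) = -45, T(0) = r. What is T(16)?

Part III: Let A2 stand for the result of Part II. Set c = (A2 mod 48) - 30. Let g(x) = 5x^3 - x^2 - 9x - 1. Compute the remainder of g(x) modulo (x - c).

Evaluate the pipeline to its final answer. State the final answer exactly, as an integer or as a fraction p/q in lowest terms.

Part I: remainder = value at the root: 7*(-5)^4 + 3*(-5)^3 - 2*(-5)^2 - 1*(-5)^1 + 2 = (4375) + (-375) + (-50) + (5) + (2) = 3957; answer 3957
Part II: A1 = 3957; r = -6; T(2) = 1*(-45) + 3*(-6) = -63; iterating: T(2)=-63, T(3)=-198, T(4)=-387, T(5)=-981, T(6)=-2142, T(7)=-5085, T(8)=-11511, T(9)=-26766, T(10)=-61299, T(11)=-141597, T(12)=-325494, T(13)=-750285, T(14)=-1726767, T(15)=-3977622, T(16)=-9157923; answer -9157923
Part III: A2 = -9157923; c = 15; remainder = value at the root: 5*(15)^3 - 1*(15)^2 - 9*(15)^1 - 1 = (16875) + (-225) + (-135) + (-1) = 16514; answer 16514

16514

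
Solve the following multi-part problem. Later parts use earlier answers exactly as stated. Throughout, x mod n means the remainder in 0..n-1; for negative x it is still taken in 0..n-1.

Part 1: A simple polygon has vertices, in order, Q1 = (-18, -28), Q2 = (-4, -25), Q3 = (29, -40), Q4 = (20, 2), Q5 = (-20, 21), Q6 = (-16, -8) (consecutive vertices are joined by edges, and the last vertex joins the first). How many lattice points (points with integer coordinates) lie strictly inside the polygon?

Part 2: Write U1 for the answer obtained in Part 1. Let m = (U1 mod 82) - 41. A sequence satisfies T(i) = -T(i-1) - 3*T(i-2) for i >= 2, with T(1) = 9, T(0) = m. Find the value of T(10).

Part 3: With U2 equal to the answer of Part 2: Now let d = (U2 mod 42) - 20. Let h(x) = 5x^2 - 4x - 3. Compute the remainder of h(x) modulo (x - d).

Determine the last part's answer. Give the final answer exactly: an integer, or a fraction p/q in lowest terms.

Part 1: cross terms: (-18*-25 - -4*-28)=338, (-4*-40 - 29*-25)=885, (29*2 - 20*-40)=858, (20*21 - -20*2)=460, (-20*-8 - -16*21)=496, (-16*-28 - -18*-8)=304; twice the area = |3341| = 3341; area = 3341/2; boundary points = 1 + 3 + 3 + 1 + 1 + 2 = 11; strictly interior points = area - boundary/2 + 1 = 1666; answer 1666
Part 2: U1 = 1666; m = -15; T(2) = -1*(9) - 3*(-15) = 36; iterating: T(2)=36, T(3)=-63, T(4)=-45, T(5)=234, T(6)=-99, T(7)=-603, T(8)=900, T(9)=909, T(10)=-3609; answer -3609
Part 3: U2 = -3609; d = -17; remainder = value at the root: 5*(-17)^2 - 4*(-17)^1 - 3 = (1445) + (68) + (-3) = 1510; answer 1510

1510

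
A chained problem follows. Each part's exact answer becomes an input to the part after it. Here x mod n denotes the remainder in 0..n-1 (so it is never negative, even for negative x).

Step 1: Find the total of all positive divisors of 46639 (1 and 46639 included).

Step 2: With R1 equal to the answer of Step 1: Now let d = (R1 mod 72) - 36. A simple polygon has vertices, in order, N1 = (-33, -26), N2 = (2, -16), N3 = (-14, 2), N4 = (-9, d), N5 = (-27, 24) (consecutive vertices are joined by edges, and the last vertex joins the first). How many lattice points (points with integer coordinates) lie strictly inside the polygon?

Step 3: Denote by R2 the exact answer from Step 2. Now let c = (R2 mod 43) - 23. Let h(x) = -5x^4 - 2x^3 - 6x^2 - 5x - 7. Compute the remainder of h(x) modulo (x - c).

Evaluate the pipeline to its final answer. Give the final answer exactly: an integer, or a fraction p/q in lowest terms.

-320951

Step 1: 46639 is prime, so its only divisors are 1 and 46639; sigma = 1 + 46639 = 46640; answer 46640
Step 2: R1 = 46640; d = 20; cross terms: (-33*-16 - 2*-26)=580, (2*2 - -14*-16)=-220, (-14*20 - -9*2)=-262, (-9*24 - -27*20)=324, (-27*-26 - -33*24)=1494; twice the area = |1916| = 1916; area = 958; boundary points = 5 + 2 + 1 + 2 + 2 = 12; strictly interior points = area - boundary/2 + 1 = 953; answer 953
Step 3: R2 = 953; c = -16; remainder = value at the root: -5*(-16)^4 - 2*(-16)^3 - 6*(-16)^2 - 5*(-16)^1 - 7 = (-327680) + (8192) + (-1536) + (80) + (-7) = -320951; answer -320951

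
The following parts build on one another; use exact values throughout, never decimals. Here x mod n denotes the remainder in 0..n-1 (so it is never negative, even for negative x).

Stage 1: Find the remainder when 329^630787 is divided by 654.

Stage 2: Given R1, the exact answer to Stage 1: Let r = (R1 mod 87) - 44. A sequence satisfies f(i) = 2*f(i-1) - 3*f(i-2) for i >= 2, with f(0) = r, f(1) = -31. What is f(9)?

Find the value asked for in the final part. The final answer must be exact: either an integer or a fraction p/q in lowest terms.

Stage 1: squarings mod 654: 329^1=329, 329^2=331, 329^4=343, 329^8=583, 329^16=463, 329^32=511, 329^64=175, 329^128=541, 329^256=343, 329^512=583, 329^1024=463, 329^2048=511, 329^4096=175, 329^8192=541, 329^16384=343, 329^32768=583, 329^65536=463, 329^131072=511, 329^262144=175, 329^524288=541; 329^630787 = 329^1 * 329^2 * 329^8192 * 329^32768 * 329^65536 * 329^524288 = 419 (mod 654); answer 419
Stage 2: R1 = 419; r = 27; f(2) = 2*(-31) - 3*(27) = -143; iterating: f(2)=-143, f(3)=-193, f(4)=43, f(5)=665, f(6)=1201, f(7)=407, f(8)=-2789, f(9)=-6799; answer -6799

-6799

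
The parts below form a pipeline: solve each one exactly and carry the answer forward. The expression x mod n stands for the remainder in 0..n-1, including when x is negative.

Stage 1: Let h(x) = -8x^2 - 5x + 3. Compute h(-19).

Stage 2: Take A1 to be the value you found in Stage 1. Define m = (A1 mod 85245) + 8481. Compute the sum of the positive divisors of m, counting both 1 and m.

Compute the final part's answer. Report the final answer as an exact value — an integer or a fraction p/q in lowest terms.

Stage 1: -8*(-19)^2 - 5*(-19)^1 + 3 = (-2888) + (95) + (3) = -2790; answer -2790
Stage 2: A1 = -2790; m = 90936; 90936 = 2^3 * 3^3 * 421; sigma = (1 + 2 + 4 + 8) * (1 + 3 + 9 + 27) * (1 + 421) = 15 * 40 * 422 = 253200; answer 253200

253200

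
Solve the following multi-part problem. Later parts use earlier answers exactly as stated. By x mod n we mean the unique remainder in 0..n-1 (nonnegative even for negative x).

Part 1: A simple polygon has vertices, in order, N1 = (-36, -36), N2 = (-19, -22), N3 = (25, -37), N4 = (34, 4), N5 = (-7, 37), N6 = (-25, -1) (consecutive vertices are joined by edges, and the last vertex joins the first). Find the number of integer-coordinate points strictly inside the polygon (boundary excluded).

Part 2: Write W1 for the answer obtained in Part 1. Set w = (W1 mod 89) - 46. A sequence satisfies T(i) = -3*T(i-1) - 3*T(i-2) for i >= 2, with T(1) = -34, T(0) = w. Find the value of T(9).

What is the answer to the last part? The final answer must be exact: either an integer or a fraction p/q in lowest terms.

Part 1: cross terms: (-36*-22 - -19*-36)=108, (-19*-37 - 25*-22)=1253, (25*4 - 34*-37)=1358, (34*37 - -7*4)=1286, (-7*-1 - -25*37)=932, (-25*-36 - -36*-1)=864; twice the area = |5801| = 5801; area = 5801/2; boundary points = 1 + 1 + 1 + 1 + 2 + 1 = 7; strictly interior points = area - boundary/2 + 1 = 2898; answer 2898
Part 2: W1 = 2898; w = 4; T(2) = -3*(-34) - 3*(4) = 90; iterating: T(2)=90, T(3)=-168, T(4)=234, T(5)=-198, T(6)=-108, T(7)=918, T(8)=-2430, T(9)=4536; answer 4536

4536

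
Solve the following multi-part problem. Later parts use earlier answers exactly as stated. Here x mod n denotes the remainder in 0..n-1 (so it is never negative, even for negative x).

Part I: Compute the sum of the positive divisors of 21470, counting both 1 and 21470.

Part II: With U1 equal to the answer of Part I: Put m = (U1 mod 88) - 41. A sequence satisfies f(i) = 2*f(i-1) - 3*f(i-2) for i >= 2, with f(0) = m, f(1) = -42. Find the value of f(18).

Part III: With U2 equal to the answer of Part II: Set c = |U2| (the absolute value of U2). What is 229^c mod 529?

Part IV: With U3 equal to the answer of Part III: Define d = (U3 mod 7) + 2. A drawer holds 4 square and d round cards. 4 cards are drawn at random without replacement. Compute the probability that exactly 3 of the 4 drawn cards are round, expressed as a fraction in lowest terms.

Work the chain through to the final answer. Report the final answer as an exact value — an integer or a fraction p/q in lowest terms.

Part I: 21470 = 2 * 5 * 19 * 113; sigma = (1 + 2) * (1 + 5) * (1 + 19) * (1 + 113) = 3 * 6 * 20 * 114 = 41040; answer 41040
Part II: U1 = 41040; m = -9; f(2) = 2*(-42) - 3*(-9) = -57; iterating: f(2)=-57, f(3)=12, f(4)=195, f(5)=354, f(6)=123, f(7)=-816, f(8)=-2001, f(9)=-1554, f(10)=2895, f(11)=10452, f(12)=12219, f(13)=-6918, f(14)=-50493, f(15)=-80232, f(16)=-8985, f(17)=222726, f(18)=472407; answer 472407
Part III: U2 = 472407; c = 472407; squarings mod 529: 229^1=229, 229^2=70, 229^4=139, 229^8=277, 229^16=24, 229^32=47, 229^64=93, 229^128=185, 229^256=369, 229^512=208, 229^1024=415, 229^2048=300, 229^4096=70, 229^8192=139, 229^16384=277, 229^32768=24, 229^65536=47, 229^131072=93, 229^262144=185; 229^472407 = 229^1 * 229^2 * 229^4 * 229^16 * 229^64 * 229^256 * 229^1024 * 229^4096 * 229^8192 * 229^65536 * 229^131072 * 229^262144 = 183 (mod 529); answer 183
Part IV: U3 = 183; d = 3; total draws C(7,4) = 35; favorable C(3,3)*C(4,1) = 4; P = 4/35; answer 4/35

4/35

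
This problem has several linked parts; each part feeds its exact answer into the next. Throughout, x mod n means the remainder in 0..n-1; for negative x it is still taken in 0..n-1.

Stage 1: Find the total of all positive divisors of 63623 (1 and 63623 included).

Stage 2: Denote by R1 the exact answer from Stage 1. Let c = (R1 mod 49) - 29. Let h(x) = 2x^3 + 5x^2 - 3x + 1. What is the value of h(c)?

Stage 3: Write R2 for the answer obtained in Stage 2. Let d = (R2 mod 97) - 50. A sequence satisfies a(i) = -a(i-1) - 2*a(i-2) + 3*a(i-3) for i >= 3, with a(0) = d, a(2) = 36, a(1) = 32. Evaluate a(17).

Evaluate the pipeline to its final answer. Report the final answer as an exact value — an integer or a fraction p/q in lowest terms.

795632

Stage 1: 63623 = 7 * 61 * 149; sigma = (1 + 7) * (1 + 61) * (1 + 149) = 8 * 62 * 150 = 74400; answer 74400
Stage 2: R1 = 74400; c = -11; 2*(-11)^3 + 5*(-11)^2 - 3*(-11)^1 + 1 = (-2662) + (605) + (33) + (1) = -2023; answer -2023
Stage 3: R2 = -2023; d = -36; a(3) = -1*(36) - 2*(32) + 3*(-36) = -208; iterating: a(3)=-208, a(4)=232, a(5)=292, a(6)=-1380, a(7)=1492, a(8)=2144, a(9)=-9268, a(10)=9456, a(11)=15512, a(12)=-62228, a(13)=59572, a(14)=111420, a(15)=-417248, a(16)=373124, a(17)=795632; answer 795632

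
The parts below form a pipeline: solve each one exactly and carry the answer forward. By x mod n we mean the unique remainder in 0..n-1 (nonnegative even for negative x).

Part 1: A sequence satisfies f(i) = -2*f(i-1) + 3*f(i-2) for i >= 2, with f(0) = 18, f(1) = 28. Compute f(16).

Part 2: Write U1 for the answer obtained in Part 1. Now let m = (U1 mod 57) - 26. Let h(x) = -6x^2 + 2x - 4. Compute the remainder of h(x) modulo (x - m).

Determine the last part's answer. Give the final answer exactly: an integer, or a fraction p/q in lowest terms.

-624

Part 1: f(2) = -2*(28) + 3*(18) = -2; iterating: f(2)=-2, f(3)=88, f(4)=-182, f(5)=628, f(6)=-1802, f(7)=5488, f(8)=-16382, f(9)=49228, f(10)=-147602, f(11)=442888, f(12)=-1328582, f(13)=3985828, f(14)=-11957402, f(15)=35872288, f(16)=-107616782; answer -107616782
Part 2: U1 = -107616782; m = -10; remainder = value at the root: -6*(-10)^2 + 2*(-10)^1 - 4 = (-600) + (-20) + (-4) = -624; answer -624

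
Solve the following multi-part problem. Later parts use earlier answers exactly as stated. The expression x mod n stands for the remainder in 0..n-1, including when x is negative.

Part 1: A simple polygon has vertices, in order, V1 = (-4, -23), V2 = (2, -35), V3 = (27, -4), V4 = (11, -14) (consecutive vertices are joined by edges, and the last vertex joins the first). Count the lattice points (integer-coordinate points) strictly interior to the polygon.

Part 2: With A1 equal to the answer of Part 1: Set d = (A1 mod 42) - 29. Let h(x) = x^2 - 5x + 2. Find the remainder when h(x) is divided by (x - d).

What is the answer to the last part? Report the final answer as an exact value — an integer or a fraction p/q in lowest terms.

38

Part 1: cross terms: (-4*-35 - 2*-23)=186, (2*-4 - 27*-35)=937, (27*-14 - 11*-4)=-334, (11*-23 - -4*-14)=-309; twice the area = |480| = 480; area = 240; boundary points = 6 + 1 + 2 + 3 = 12; strictly interior points = area - boundary/2 + 1 = 235; answer 235
Part 2: A1 = 235; d = -4; remainder = value at the root: 1*(-4)^2 - 5*(-4)^1 + 2 = (16) + (20) + (2) = 38; answer 38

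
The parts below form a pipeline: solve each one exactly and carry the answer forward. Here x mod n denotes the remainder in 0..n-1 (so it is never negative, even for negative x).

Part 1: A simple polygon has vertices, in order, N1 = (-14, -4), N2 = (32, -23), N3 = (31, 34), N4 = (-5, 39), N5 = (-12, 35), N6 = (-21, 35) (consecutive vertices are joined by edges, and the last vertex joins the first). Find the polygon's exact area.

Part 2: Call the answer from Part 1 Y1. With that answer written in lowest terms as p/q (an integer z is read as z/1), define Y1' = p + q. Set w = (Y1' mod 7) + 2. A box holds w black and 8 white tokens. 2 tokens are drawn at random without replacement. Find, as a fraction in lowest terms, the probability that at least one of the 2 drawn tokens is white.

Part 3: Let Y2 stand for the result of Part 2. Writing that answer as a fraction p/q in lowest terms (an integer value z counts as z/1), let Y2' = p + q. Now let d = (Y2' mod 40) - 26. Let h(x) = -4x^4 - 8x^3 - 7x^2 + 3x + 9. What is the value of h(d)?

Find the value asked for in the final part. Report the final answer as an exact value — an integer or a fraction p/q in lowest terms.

-97881

Part 1: cross terms: (-14*-23 - 32*-4)=450, (32*34 - 31*-23)=1801, (31*39 - -5*34)=1379, (-5*35 - -12*39)=293, (-12*35 - -21*35)=315, (-21*-4 - -14*35)=574; twice the area = |4812| = 4812; area = 2406; answer 2406
Part 2: Y1 = 2406; threaded value p + q = 2407; w = 8; total draws C(16,2) = 120; complement C(8,2) = 28; favorable 120 - 28 = 92; P = 23/30; answer 23/30
Part 3: Y2 = 23/30; threaded value p + q = 53; d = -13; -4*(-13)^4 - 8*(-13)^3 - 7*(-13)^2 + 3*(-13)^1 + 9 = (-114244) + (17576) + (-1183) + (-39) + (9) = -97881; answer -97881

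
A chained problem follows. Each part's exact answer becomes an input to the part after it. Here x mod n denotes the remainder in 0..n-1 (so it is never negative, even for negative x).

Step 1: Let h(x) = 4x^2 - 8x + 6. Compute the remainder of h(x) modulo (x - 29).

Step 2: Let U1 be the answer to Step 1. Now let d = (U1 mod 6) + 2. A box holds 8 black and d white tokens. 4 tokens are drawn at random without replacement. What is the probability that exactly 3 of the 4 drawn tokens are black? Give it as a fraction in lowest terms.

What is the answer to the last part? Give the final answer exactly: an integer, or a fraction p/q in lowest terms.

8/15

Step 1: remainder = value at the root: 4*(29)^2 - 8*(29)^1 + 6 = (3364) + (-232) + (6) = 3138; answer 3138
Step 2: U1 = 3138; d = 2; total draws C(10,4) = 210; favorable C(8,3)*C(2,1) = 112; P = 8/15; answer 8/15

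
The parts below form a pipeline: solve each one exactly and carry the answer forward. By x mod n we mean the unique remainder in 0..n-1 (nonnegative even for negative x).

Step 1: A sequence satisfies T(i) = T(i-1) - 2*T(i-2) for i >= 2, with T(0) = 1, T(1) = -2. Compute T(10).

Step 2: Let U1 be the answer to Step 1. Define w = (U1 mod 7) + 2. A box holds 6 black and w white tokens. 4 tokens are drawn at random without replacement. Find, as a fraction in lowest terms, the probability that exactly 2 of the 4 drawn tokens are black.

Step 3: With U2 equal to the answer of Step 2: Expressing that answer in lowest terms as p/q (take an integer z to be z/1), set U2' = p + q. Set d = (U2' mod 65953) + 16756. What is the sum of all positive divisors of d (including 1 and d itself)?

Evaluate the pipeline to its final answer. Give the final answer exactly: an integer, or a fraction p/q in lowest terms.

22368

Step 1: T(2) = 1*(-2) - 2*(1) = -4; iterating: T(2)=-4, T(3)=0, T(4)=8, T(5)=8, T(6)=-8, T(7)=-24, T(8)=-8, T(9)=40, T(10)=56; answer 56
Step 2: U1 = 56; w = 2; total draws C(8,4) = 70; favorable C(6,2)*C(2,2) = 15; P = 3/14; answer 3/14
Step 3: U2 = 3/14; threaded value p + q = 17; d = 16773; 16773 = 3 * 5591; sigma = (1 + 3) * (1 + 5591) = 4 * 5592 = 22368; answer 22368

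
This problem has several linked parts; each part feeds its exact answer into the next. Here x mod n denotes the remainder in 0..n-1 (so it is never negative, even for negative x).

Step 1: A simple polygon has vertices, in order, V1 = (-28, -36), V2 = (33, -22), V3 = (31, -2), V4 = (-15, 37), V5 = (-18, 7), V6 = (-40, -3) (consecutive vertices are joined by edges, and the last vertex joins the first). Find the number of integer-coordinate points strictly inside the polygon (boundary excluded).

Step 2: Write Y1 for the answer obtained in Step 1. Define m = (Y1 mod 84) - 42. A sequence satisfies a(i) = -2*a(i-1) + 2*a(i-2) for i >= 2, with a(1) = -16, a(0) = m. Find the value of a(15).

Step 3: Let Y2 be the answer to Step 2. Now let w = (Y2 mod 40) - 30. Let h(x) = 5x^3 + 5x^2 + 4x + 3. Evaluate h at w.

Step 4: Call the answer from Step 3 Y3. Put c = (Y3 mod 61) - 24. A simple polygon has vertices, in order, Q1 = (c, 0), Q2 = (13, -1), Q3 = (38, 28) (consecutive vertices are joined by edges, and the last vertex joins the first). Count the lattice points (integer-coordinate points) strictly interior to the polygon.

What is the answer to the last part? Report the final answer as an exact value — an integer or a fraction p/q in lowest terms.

Step 1: cross terms: (-28*-22 - 33*-36)=1804, (33*-2 - 31*-22)=616, (31*37 - -15*-2)=1117, (-15*7 - -18*37)=561, (-18*-3 - -40*7)=334, (-40*-36 - -28*-3)=1356; twice the area = |5788| = 5788; area = 2894; boundary points = 1 + 2 + 1 + 3 + 2 + 3 = 12; strictly interior points = area - boundary/2 + 1 = 2889; answer 2889
Step 2: Y1 = 2889; m = -9; a(2) = -2*(-16) + 2*(-9) = 14; iterating: a(2)=14, a(3)=-60, a(4)=148, a(5)=-416, a(6)=1128, a(7)=-3088, a(8)=8432, a(9)=-23040, a(10)=62944, a(11)=-171968, a(12)=469824, a(13)=-1283584, a(14)=3506816, a(15)=-9580800; answer -9580800
Step 3: Y2 = -9580800; w = -30; 5*(-30)^3 + 5*(-30)^2 + 4*(-30)^1 + 3 = (-135000) + (4500) + (-120) + (3) = -130617; answer -130617
Step 4: Y3 = -130617; c = 21; cross terms: (21*-1 - 13*0)=-21, (13*28 - 38*-1)=402, (38*0 - 21*28)=-588; twice the area = |-207| = 207; area = 207/2; boundary points = 1 + 1 + 1 = 3; strictly interior points = area - boundary/2 + 1 = 103; answer 103

103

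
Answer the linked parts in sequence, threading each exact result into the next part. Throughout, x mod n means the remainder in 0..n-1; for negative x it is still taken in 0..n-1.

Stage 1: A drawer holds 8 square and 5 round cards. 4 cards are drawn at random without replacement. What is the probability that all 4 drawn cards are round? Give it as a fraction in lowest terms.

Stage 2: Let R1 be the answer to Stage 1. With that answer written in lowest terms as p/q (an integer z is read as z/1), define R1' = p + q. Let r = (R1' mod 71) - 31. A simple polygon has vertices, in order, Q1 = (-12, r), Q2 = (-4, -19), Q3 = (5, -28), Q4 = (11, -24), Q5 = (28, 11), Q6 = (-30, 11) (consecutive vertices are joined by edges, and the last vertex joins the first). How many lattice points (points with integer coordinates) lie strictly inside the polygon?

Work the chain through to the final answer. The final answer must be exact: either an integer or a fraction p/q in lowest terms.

1434

Stage 1: total draws C(13,4) = 715; favorable C(5,4) = 5; P = 1/143; answer 1/143
Stage 2: R1 = 1/143; threaded value p + q = 144; r = -29; cross terms: (-12*-19 - -4*-29)=112, (-4*-28 - 5*-19)=207, (5*-24 - 11*-28)=188, (11*11 - 28*-24)=793, (28*11 - -30*11)=638, (-30*-29 - -12*11)=1002; twice the area = |2940| = 2940; area = 1470; boundary points = 2 + 9 + 2 + 1 + 58 + 2 = 74; strictly interior points = area - boundary/2 + 1 = 1434; answer 1434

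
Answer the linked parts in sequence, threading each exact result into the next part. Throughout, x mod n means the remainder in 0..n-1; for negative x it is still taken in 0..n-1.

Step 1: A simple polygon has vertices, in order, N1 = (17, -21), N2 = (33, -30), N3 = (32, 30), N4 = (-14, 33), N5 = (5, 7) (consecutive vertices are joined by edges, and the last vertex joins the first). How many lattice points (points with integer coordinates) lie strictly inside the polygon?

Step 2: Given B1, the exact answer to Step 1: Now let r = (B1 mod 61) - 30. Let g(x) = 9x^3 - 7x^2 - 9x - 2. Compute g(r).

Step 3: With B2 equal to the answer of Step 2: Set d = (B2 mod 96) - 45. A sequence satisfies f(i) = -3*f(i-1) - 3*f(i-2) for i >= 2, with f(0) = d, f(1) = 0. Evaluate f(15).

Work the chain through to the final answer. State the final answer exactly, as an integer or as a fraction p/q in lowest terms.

Step 1: cross terms: (17*-30 - 33*-21)=183, (33*30 - 32*-30)=1950, (32*33 - -14*30)=1476, (-14*7 - 5*33)=-263, (5*-21 - 17*7)=-224; twice the area = |3122| = 3122; area = 1561; boundary points = 1 + 1 + 1 + 1 + 4 = 8; strictly interior points = area - boundary/2 + 1 = 1558; answer 1558
Step 2: B1 = 1558; r = 3; 9*(3)^3 - 7*(3)^2 - 9*(3)^1 - 2 = (243) + (-63) + (-27) + (-2) = 151; answer 151
Step 3: B2 = 151; d = 10; f(2) = -3*(0) - 3*(10) = -30; iterating: f(2)=-30, f(3)=90, f(4)=-180, f(5)=270, f(6)=-270, f(7)=0, f(8)=810, f(9)=-2430, f(10)=4860, f(11)=-7290, f(12)=7290, f(13)=0, f(14)=-21870, f(15)=65610; answer 65610

65610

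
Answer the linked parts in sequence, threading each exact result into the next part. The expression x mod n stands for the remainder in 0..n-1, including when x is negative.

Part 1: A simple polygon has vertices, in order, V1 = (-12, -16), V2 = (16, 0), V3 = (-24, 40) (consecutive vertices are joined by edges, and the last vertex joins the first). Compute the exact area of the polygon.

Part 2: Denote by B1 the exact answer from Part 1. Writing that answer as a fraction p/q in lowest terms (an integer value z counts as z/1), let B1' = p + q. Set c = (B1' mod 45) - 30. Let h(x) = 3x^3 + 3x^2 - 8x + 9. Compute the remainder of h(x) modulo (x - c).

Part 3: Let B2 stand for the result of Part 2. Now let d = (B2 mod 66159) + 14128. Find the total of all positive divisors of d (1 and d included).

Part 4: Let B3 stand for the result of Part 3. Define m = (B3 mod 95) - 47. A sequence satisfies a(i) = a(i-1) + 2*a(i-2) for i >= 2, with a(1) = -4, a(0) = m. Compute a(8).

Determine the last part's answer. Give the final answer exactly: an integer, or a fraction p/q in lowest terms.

Part 1: cross terms: (-12*0 - 16*-16)=256, (16*40 - -24*0)=640, (-24*-16 - -12*40)=864; twice the area = |1760| = 1760; area = 880; answer 880
Part 2: B1 = 880; threaded value p + q = 881; c = -4; remainder = value at the root: 3*(-4)^3 + 3*(-4)^2 - 8*(-4)^1 + 9 = (-192) + (48) + (32) + (9) = -103; answer -103
Part 3: B2 = -103; d = 80184; 80184 = 2^3 * 3 * 13 * 257; sigma = (1 + 2 + 4 + 8) * (1 + 3) * (1 + 13) * (1 + 257) = 15 * 4 * 14 * 258 = 216720; answer 216720
Part 4: B3 = 216720; m = -22; a(2) = 1*(-4) + 2*(-22) = -48; iterating: a(2)=-48, a(3)=-56, a(4)=-152, a(5)=-264, a(6)=-568, a(7)=-1096, a(8)=-2232; answer -2232

-2232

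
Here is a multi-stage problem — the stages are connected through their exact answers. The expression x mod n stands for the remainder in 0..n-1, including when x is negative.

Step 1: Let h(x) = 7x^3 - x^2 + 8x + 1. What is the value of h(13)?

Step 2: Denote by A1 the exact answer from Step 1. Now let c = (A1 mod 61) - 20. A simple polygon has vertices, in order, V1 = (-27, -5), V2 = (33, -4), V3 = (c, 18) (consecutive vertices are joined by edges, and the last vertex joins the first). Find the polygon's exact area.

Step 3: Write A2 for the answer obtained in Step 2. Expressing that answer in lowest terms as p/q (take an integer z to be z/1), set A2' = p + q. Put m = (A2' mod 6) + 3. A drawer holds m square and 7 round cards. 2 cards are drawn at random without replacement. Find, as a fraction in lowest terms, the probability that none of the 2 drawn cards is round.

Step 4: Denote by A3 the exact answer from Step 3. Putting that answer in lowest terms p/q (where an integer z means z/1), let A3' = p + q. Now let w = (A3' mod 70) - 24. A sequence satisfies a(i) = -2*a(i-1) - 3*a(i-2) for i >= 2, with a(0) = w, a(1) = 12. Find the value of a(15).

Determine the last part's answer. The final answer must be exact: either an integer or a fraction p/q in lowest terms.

Step 1: 7*(13)^3 - 1*(13)^2 + 8*(13)^1 + 1 = (15379) + (-169) + (104) + (1) = 15315; answer 15315
Step 2: A1 = 15315; c = -16; cross terms: (-27*-4 - 33*-5)=273, (33*18 - -16*-4)=530, (-16*-5 - -27*18)=566; twice the area = |1369| = 1369; area = 1369/2; answer 1369/2
Step 3: A2 = 1369/2; threaded value p + q = 1371; m = 6; total draws C(13,2) = 78; favorable C(6,2) = 15; P = 5/26; answer 5/26
Step 4: A3 = 5/26; threaded value p + q = 31; w = 7; a(2) = -2*(12) - 3*(7) = -45; iterating: a(2)=-45, a(3)=54, a(4)=27, a(5)=-216, a(6)=351, a(7)=-54, a(8)=-945, a(9)=2052, a(10)=-1269, a(11)=-3618, a(12)=11043, a(13)=-11232, a(14)=-10665, a(15)=55026; answer 55026

55026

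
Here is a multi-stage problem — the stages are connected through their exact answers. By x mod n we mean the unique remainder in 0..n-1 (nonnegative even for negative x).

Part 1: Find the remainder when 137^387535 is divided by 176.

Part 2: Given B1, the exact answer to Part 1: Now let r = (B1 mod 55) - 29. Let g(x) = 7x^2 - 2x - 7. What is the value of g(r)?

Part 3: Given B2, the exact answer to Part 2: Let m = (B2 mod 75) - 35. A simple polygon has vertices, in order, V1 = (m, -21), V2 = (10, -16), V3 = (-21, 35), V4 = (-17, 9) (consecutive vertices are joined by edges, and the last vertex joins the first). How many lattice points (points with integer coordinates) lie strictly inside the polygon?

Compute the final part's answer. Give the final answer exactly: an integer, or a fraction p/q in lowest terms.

825

Part 1: squarings mod 176: 137^1=137, 137^2=113, 137^4=97, 137^8=81, 137^16=49, 137^32=113, 137^64=97, 137^128=81, 137^256=49, 137^512=113, 137^1024=97, 137^2048=81, 137^4096=49, 137^8192=113, 137^16384=97, 137^32768=81, 137^65536=49, 137^131072=113, 137^262144=97; 137^387535 = 137^1 * 137^2 * 137^4 * 137^8 * 137^64 * 137^128 * 137^256 * 137^2048 * 137^8192 * 137^16384 * 137^32768 * 137^65536 * 137^262144 = 89 (mod 176); answer 89
Part 2: B1 = 89; r = 5; 7*(5)^2 - 2*(5)^1 - 7 = (175) + (-10) + (-7) = 158; answer 158
Part 3: B2 = 158; m = -27; cross terms: (-27*-16 - 10*-21)=642, (10*35 - -21*-16)=14, (-21*9 - -17*35)=406, (-17*-21 - -27*9)=600; twice the area = |1662| = 1662; area = 831; boundary points = 1 + 1 + 2 + 10 = 14; strictly interior points = area - boundary/2 + 1 = 825; answer 825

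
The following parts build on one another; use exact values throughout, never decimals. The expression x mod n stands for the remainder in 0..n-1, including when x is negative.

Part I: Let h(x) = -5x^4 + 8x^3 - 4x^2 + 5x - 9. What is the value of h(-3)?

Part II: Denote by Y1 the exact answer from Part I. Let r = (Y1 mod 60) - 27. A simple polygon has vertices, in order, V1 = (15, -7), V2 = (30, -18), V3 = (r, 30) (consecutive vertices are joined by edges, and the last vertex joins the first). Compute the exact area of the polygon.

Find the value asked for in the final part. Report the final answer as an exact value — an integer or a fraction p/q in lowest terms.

Part I: -5*(-3)^4 + 8*(-3)^3 - 4*(-3)^2 + 5*(-3)^1 - 9 = (-405) + (-216) + (-36) + (-15) + (-9) = -681; answer -681
Part II: Y1 = -681; r = 12; cross terms: (15*-18 - 30*-7)=-60, (30*30 - 12*-18)=1116, (12*-7 - 15*30)=-534; twice the area = |522| = 522; area = 261; answer 261

261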